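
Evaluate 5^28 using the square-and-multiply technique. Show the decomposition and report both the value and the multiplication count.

Computing 5^28 by squaring (build up from 5^1; each line after the first costs one multiplication):

5^1 = 5
5^2 = (5^1)^2 = 5^2 = 25
5^3 = 5 * 5^2 = 5 * 25 = 125
5^6 = (5^3)^2 = 125^2 = 15625
5^7 = 5 * 5^6 = 5 * 15625 = 78125
5^14 = (5^7)^2 = 78125^2 = 6103515625
5^28 = (5^14)^2 = 6103515625^2 = 37252902984619140625

Result: 37252902984619140625
Multiplications needed: 6 (6 lines after 5^1)

5^28 = 37252902984619140625. Using exponentiation by squaring, this requires 6 multiplications. The key idea: if the exponent is even, square the half-power; if odd, multiply by the base once.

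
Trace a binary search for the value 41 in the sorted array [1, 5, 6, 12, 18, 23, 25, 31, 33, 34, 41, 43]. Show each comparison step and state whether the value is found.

Binary search for 41 in [1, 5, 6, 12, 18, 23, 25, 31, 33, 34, 41, 43]:

lo=0, hi=11, mid=5, arr[mid]=23 -> 23 < 41, search right half
lo=6, hi=11, mid=8, arr[mid]=33 -> 33 < 41, search right half
lo=9, hi=11, mid=10, arr[mid]=41 -> Found target at index 10!

Binary search finds 41 at index 10 after 3 comparisons. The search repeatedly halves the search space by comparing with the middle element.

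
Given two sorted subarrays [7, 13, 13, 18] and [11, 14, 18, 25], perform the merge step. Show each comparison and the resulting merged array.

Merging process:

Compare 7 vs 11: take 7 from left. Merged: [7]
Compare 13 vs 11: take 11 from right. Merged: [7, 11]
Compare 13 vs 14: take 13 from left. Merged: [7, 11, 13]
Compare 13 vs 14: take 13 from left. Merged: [7, 11, 13, 13]
Compare 18 vs 14: take 14 from right. Merged: [7, 11, 13, 13, 14]
Compare 18 vs 18: take 18 from left. Merged: [7, 11, 13, 13, 14, 18]
Append remaining from right: [18, 25]. Merged: [7, 11, 13, 13, 14, 18, 18, 25]

Final merged array: [7, 11, 13, 13, 14, 18, 18, 25]
Total comparisons: 6

The merged array is [7, 11, 13, 13, 14, 18, 18, 25], requiring 6 comparisons. The merge step runs in O(n) time where n is the total number of elements.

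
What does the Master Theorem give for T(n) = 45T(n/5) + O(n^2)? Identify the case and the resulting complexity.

Master Theorem for T(n) = 45T(n/5) + O(n^2):

a = 45, b = 5, c = 2
log_b(a) = log_5(45) = 2.3652

Case 1: c = 2 < log_5(45) = 2.3652
T(n) = O(n^(log_5 45))

For T(n) = 45T(n/5) + O(n^2): log_5(45) = 2.3652. This is Case 1 of the Master Theorem (c < log_b(a), work dominated by leaves), giving O(n^(log_5 45)).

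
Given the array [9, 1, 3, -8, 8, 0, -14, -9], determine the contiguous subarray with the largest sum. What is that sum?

Using Kadane's algorithm on [9, 1, 3, -8, 8, 0, -14, -9]:

Scanning through the array:
Position 1 (value 1): max_ending_here = 10, max_so_far = 10
Position 2 (value 3): max_ending_here = 13, max_so_far = 13
Position 3 (value -8): max_ending_here = 5, max_so_far = 13
Position 4 (value 8): max_ending_here = 13, max_so_far = 13
Position 5 (value 0): max_ending_here = 13, max_so_far = 13
Position 6 (value -14): max_ending_here = -1, max_so_far = 13
Position 7 (value -9): max_ending_here = -9, max_so_far = 13

Maximum subarray: [9, 1, 3]
Maximum sum: 13

The maximum subarray is [9, 1, 3] with sum 13. This subarray runs from index 0 to index 2.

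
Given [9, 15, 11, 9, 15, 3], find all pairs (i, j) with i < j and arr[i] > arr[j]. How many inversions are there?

Finding inversions in [9, 15, 11, 9, 15, 3]:

(0, 5): arr[0]=9 > arr[5]=3
(1, 2): arr[1]=15 > arr[2]=11
(1, 3): arr[1]=15 > arr[3]=9
(1, 5): arr[1]=15 > arr[5]=3
(2, 3): arr[2]=11 > arr[3]=9
(2, 5): arr[2]=11 > arr[5]=3
(3, 5): arr[3]=9 > arr[5]=3
(4, 5): arr[4]=15 > arr[5]=3

Total inversions: 8

The array has 8 inversion(s): (0,5), (1,2), (1,3), (1,5), (2,3), (2,5), (3,5), (4,5). Each pair (i,j) satisfies i < j and arr[i] > arr[j].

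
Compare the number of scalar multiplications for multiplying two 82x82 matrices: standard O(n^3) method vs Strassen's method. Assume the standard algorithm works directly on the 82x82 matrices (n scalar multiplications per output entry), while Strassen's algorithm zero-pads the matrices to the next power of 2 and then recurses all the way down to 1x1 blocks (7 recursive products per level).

Matrix multiplication for 82x82 matrices:

Strassen's algorithm requires power-of-2 dimensions. Pad 82x82 to 128x128 (next power of 2).

Standard algorithm: 82^3 = 551368 multiplications
Strassen's algorithm: 7^(log2(128)) = 7^7 = 823543 multiplications
Difference: 551368 - 823543 = -272175 (Strassen uses MORE here due to padding overhead — for small or just-over-power-of-2 n, padding can outweigh the per-level savings)

Standard: 551368 multiplications (82^3). Strassen: 823543 multiplications (7^7, after padding to 128x128). Strassen reduces 8 recursive multiplications to 7 at each level.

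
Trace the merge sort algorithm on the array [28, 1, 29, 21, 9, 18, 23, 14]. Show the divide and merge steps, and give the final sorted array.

Merge sort trace:

Split: [28, 1, 29, 21, 9, 18, 23, 14] -> [28, 1, 29, 21] and [9, 18, 23, 14]
  Split: [28, 1, 29, 21] -> [28, 1] and [29, 21]
    Split: [28, 1] -> [28] and [1]
    Merge: [28] + [1] -> [1, 28]
    Split: [29, 21] -> [29] and [21]
    Merge: [29] + [21] -> [21, 29]
  Merge: [1, 28] + [21, 29] -> [1, 21, 28, 29]
  Split: [9, 18, 23, 14] -> [9, 18] and [23, 14]
    Split: [9, 18] -> [9] and [18]
    Merge: [9] + [18] -> [9, 18]
    Split: [23, 14] -> [23] and [14]
    Merge: [23] + [14] -> [14, 23]
  Merge: [9, 18] + [14, 23] -> [9, 14, 18, 23]
Merge: [1, 21, 28, 29] + [9, 14, 18, 23] -> [1, 9, 14, 18, 21, 23, 28, 29]

Final sorted array: [1, 9, 14, 18, 21, 23, 28, 29]

The merge sort proceeds by recursively splitting the array and merging sorted halves.
After all merges, the sorted array is [1, 9, 14, 18, 21, 23, 28, 29].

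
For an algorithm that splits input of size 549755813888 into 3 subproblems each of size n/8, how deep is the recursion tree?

For divide and conquer with division factor 8:

Problem sizes at each level:
Level 0: 549755813888
Level 1: 68719476736
Level 2: 8589934592
Level 3: 1073741824
Level 4: 134217728
Level 5: 16777216
Level 6: 2097152
Level 7: 262144
Level 8: 32768
Level 9: 4096
Level 10: 512
Level 11: 64
Level 12: 8
Level 13: 1

The root is level 0 and the size-1 base case is level 13 (the tree spans levels 0 through 13, i.e. 14 levels counting the root), so the depth is the number of divisions: log_8(549755813888) = 13

The recursion tree depth is log_8(549755813888) = 13. At each level, the problem size is divided by 8, so it takes 13 divisions to reduce to a base case of size 1. The algorithm makes 3 recursive calls at each level.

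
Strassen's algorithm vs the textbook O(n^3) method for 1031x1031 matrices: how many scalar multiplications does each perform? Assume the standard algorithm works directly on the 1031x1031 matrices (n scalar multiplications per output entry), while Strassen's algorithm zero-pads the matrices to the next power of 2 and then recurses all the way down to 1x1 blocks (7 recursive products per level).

Matrix multiplication for 1031x1031 matrices:

Strassen's algorithm requires power-of-2 dimensions. Pad 1031x1031 to 2048x2048 (next power of 2).

Standard algorithm: 1031^3 = 1095912791 multiplications
Strassen's algorithm: 7^(log2(2048)) = 7^11 = 1977326743 multiplications
Difference: 1095912791 - 1977326743 = -881413952 (Strassen uses MORE here due to padding overhead — for small or just-over-power-of-2 n, padding can outweigh the per-level savings)

Standard: 1095912791 multiplications (1031^3). Strassen: 1977326743 multiplications (7^11, after padding to 2048x2048). Strassen reduces 8 recursive multiplications to 7 at each level.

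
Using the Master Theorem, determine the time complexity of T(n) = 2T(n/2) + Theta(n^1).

Master Theorem for T(n) = 2T(n/2) + O(n^1):

a = 2, b = 2, c = 1
log_b(a) = log_2(2) = 1.0000

Case 2: c = 1 = log_2(2) = 1.0000
T(n) = O(n^1 log n) = O(n log n)

For T(n) = 2T(n/2) + O(n^1): log_2(2) = 1.0000. This is Case 2 of the Master Theorem (c = log_b(a), equal work at all levels), giving O(n log n).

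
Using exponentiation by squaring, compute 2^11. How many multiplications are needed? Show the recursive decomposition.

Computing 2^11 by squaring (build up from 2^1; each line after the first costs one multiplication):

2^1 = 2
2^2 = (2^1)^2 = 2^2 = 4
2^4 = (2^2)^2 = 4^2 = 16
2^5 = 2 * 2^4 = 2 * 16 = 32
2^10 = (2^5)^2 = 32^2 = 1024
2^11 = 2 * 2^10 = 2 * 1024 = 2048

Result: 2048
Multiplications needed: 5 (5 lines after 2^1)

2^11 = 2048. Using exponentiation by squaring, this requires 5 multiplications. The key idea: if the exponent is even, square the half-power; if odd, multiply by the base once.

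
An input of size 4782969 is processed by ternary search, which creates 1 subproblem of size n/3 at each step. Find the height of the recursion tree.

For divide and conquer with division factor 3:

Problem sizes at each level:
Level 0: 4782969
Level 1: 1594323
Level 2: 531441
Level 3: 177147
Level 4: 59049
Level 5: 19683
Level 6: 6561
Level 7: 2187
Level 8: 729
Level 9: 243
Level 10: 81
Level 11: 27
Level 12: 9
Level 13: 3
Level 14: 1

The root is level 0 and the size-1 base case is level 14 (the tree spans levels 0 through 14, i.e. 15 levels counting the root), so the depth is the number of divisions: log_3(4782969) = 14

The recursion tree depth is log_3(4782969) = 14. At each level, the problem size is divided by 3, so it takes 14 divisions to reduce to a base case of size 1. The algorithm makes 1 recursive call at each level.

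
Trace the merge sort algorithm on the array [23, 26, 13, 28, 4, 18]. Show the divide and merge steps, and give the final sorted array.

Merge sort trace:

Split: [23, 26, 13, 28, 4, 18] -> [23, 26, 13] and [28, 4, 18]
  Split: [23, 26, 13] -> [23] and [26, 13]
    Split: [26, 13] -> [26] and [13]
    Merge: [26] + [13] -> [13, 26]
  Merge: [23] + [13, 26] -> [13, 23, 26]
  Split: [28, 4, 18] -> [28] and [4, 18]
    Split: [4, 18] -> [4] and [18]
    Merge: [4] + [18] -> [4, 18]
  Merge: [28] + [4, 18] -> [4, 18, 28]
Merge: [13, 23, 26] + [4, 18, 28] -> [4, 13, 18, 23, 26, 28]

Final sorted array: [4, 13, 18, 23, 26, 28]

The merge sort proceeds by recursively splitting the array and merging sorted halves.
After all merges, the sorted array is [4, 13, 18, 23, 26, 28].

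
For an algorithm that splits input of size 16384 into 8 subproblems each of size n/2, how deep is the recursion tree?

For divide and conquer with division factor 2:

Problem sizes at each level:
Level 0: 16384
Level 1: 8192
Level 2: 4096
Level 3: 2048
Level 4: 1024
Level 5: 512
Level 6: 256
Level 7: 128
Level 8: 64
Level 9: 32
Level 10: 16
Level 11: 8
Level 12: 4
Level 13: 2
Level 14: 1

The root is level 0 and the size-1 base case is level 14 (the tree spans levels 0 through 14, i.e. 15 levels counting the root), so the depth is the number of divisions: log_2(16384) = 14

The recursion tree depth is log_2(16384) = 14. At each level, the problem size is divided by 2, so it takes 14 divisions to reduce to a base case of size 1. The algorithm makes 8 recursive calls at each level.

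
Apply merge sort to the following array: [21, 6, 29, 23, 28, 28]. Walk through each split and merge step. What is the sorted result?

Merge sort trace:

Split: [21, 6, 29, 23, 28, 28] -> [21, 6, 29] and [23, 28, 28]
  Split: [21, 6, 29] -> [21] and [6, 29]
    Split: [6, 29] -> [6] and [29]
    Merge: [6] + [29] -> [6, 29]
  Merge: [21] + [6, 29] -> [6, 21, 29]
  Split: [23, 28, 28] -> [23] and [28, 28]
    Split: [28, 28] -> [28] and [28]
    Merge: [28] + [28] -> [28, 28]
  Merge: [23] + [28, 28] -> [23, 28, 28]
Merge: [6, 21, 29] + [23, 28, 28] -> [6, 21, 23, 28, 28, 29]

Final sorted array: [6, 21, 23, 28, 28, 29]

The merge sort proceeds by recursively splitting the array and merging sorted halves.
After all merges, the sorted array is [6, 21, 23, 28, 28, 29].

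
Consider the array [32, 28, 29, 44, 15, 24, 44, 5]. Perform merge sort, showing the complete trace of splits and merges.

Merge sort trace:

Split: [32, 28, 29, 44, 15, 24, 44, 5] -> [32, 28, 29, 44] and [15, 24, 44, 5]
  Split: [32, 28, 29, 44] -> [32, 28] and [29, 44]
    Split: [32, 28] -> [32] and [28]
    Merge: [32] + [28] -> [28, 32]
    Split: [29, 44] -> [29] and [44]
    Merge: [29] + [44] -> [29, 44]
  Merge: [28, 32] + [29, 44] -> [28, 29, 32, 44]
  Split: [15, 24, 44, 5] -> [15, 24] and [44, 5]
    Split: [15, 24] -> [15] and [24]
    Merge: [15] + [24] -> [15, 24]
    Split: [44, 5] -> [44] and [5]
    Merge: [44] + [5] -> [5, 44]
  Merge: [15, 24] + [5, 44] -> [5, 15, 24, 44]
Merge: [28, 29, 32, 44] + [5, 15, 24, 44] -> [5, 15, 24, 28, 29, 32, 44, 44]

Final sorted array: [5, 15, 24, 28, 29, 32, 44, 44]

The merge sort proceeds by recursively splitting the array and merging sorted halves.
After all merges, the sorted array is [5, 15, 24, 28, 29, 32, 44, 44].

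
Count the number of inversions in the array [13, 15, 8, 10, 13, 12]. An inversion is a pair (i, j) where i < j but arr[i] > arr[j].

Finding inversions in [13, 15, 8, 10, 13, 12]:

(0, 2): arr[0]=13 > arr[2]=8
(0, 3): arr[0]=13 > arr[3]=10
(0, 5): arr[0]=13 > arr[5]=12
(1, 2): arr[1]=15 > arr[2]=8
(1, 3): arr[1]=15 > arr[3]=10
(1, 4): arr[1]=15 > arr[4]=13
(1, 5): arr[1]=15 > arr[5]=12
(4, 5): arr[4]=13 > arr[5]=12

Total inversions: 8

The array has 8 inversion(s): (0,2), (0,3), (0,5), (1,2), (1,3), (1,4), (1,5), (4,5). Each pair (i,j) satisfies i < j and arr[i] > arr[j].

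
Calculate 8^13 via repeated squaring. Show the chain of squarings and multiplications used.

Computing 8^13 by squaring (build up from 8^1; each line after the first costs one multiplication):

8^1 = 8
8^2 = (8^1)^2 = 8^2 = 64
8^3 = 8 * 8^2 = 8 * 64 = 512
8^6 = (8^3)^2 = 512^2 = 262144
8^12 = (8^6)^2 = 262144^2 = 68719476736
8^13 = 8 * 8^12 = 8 * 68719476736 = 549755813888

Result: 549755813888
Multiplications needed: 5 (5 lines after 8^1)

8^13 = 549755813888. Using exponentiation by squaring, this requires 5 multiplications. The key idea: if the exponent is even, square the half-power; if odd, multiply by the base once.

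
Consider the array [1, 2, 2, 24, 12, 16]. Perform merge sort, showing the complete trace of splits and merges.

Merge sort trace:

Split: [1, 2, 2, 24, 12, 16] -> [1, 2, 2] and [24, 12, 16]
  Split: [1, 2, 2] -> [1] and [2, 2]
    Split: [2, 2] -> [2] and [2]
    Merge: [2] + [2] -> [2, 2]
  Merge: [1] + [2, 2] -> [1, 2, 2]
  Split: [24, 12, 16] -> [24] and [12, 16]
    Split: [12, 16] -> [12] and [16]
    Merge: [12] + [16] -> [12, 16]
  Merge: [24] + [12, 16] -> [12, 16, 24]
Merge: [1, 2, 2] + [12, 16, 24] -> [1, 2, 2, 12, 16, 24]

Final sorted array: [1, 2, 2, 12, 16, 24]

The merge sort proceeds by recursively splitting the array and merging sorted halves.
After all merges, the sorted array is [1, 2, 2, 12, 16, 24].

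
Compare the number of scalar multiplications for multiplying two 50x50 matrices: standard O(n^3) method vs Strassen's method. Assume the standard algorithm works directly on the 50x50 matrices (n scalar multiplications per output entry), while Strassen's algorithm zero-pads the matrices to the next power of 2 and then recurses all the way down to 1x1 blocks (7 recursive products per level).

Matrix multiplication for 50x50 matrices:

Strassen's algorithm requires power-of-2 dimensions. Pad 50x50 to 64x64 (next power of 2).

Standard algorithm: 50^3 = 125000 multiplications
Strassen's algorithm: 7^(log2(64)) = 7^6 = 117649 multiplications
Savings: 125000 - 117649 = 7351 multiplications

Standard: 125000 multiplications (50^3). Strassen: 117649 multiplications (7^6, after padding to 64x64). Strassen reduces 8 recursive multiplications to 7 at each level.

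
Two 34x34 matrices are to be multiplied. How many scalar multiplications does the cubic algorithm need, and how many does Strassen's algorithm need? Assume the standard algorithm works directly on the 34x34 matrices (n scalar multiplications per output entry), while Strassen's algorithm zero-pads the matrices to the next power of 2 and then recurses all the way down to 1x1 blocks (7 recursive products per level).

Matrix multiplication for 34x34 matrices:

Strassen's algorithm requires power-of-2 dimensions. Pad 34x34 to 64x64 (next power of 2).

Standard algorithm: 34^3 = 39304 multiplications
Strassen's algorithm: 7^(log2(64)) = 7^6 = 117649 multiplications
Difference: 39304 - 117649 = -78345 (Strassen uses MORE here due to padding overhead — for small or just-over-power-of-2 n, padding can outweigh the per-level savings)

Standard: 39304 multiplications (34^3). Strassen: 117649 multiplications (7^6, after padding to 64x64). Strassen reduces 8 recursive multiplications to 7 at each level.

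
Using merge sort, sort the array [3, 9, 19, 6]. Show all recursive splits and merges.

Merge sort trace:

Split: [3, 9, 19, 6] -> [3, 9] and [19, 6]
  Split: [3, 9] -> [3] and [9]
  Merge: [3] + [9] -> [3, 9]
  Split: [19, 6] -> [19] and [6]
  Merge: [19] + [6] -> [6, 19]
Merge: [3, 9] + [6, 19] -> [3, 6, 9, 19]

Final sorted array: [3, 6, 9, 19]

The merge sort proceeds by recursively splitting the array and merging sorted halves.
After all merges, the sorted array is [3, 6, 9, 19].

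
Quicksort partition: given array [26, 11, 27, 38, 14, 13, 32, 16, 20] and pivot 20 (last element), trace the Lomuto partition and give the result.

Lomuto partition with pivot = 20:

Initial array: [26, 11, 27, 38, 14, 13, 32, 16, 20]

arr[0]=26 > 20: no swap
arr[1]=11 <= 20: swap with position 0, array becomes [11, 26, 27, 38, 14, 13, 32, 16, 20]
arr[2]=27 > 20: no swap
arr[3]=38 > 20: no swap
arr[4]=14 <= 20: swap with position 1, array becomes [11, 14, 27, 38, 26, 13, 32, 16, 20]
arr[5]=13 <= 20: swap with position 2, array becomes [11, 14, 13, 38, 26, 27, 32, 16, 20]
arr[6]=32 > 20: no swap
arr[7]=16 <= 20: swap with position 3, array becomes [11, 14, 13, 16, 26, 27, 32, 38, 20]

Place pivot at position 4: [11, 14, 13, 16, 20, 27, 32, 38, 26]
Pivot position: 4

After partitioning with pivot 20, the array becomes [11, 14, 13, 16, 20, 27, 32, 38, 26]. The pivot is placed at index 4. All elements to the left of the pivot are <= 20, and all elements to the right are > 20.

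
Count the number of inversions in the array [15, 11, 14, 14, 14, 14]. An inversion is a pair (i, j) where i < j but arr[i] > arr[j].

Finding inversions in [15, 11, 14, 14, 14, 14]:

(0, 1): arr[0]=15 > arr[1]=11
(0, 2): arr[0]=15 > arr[2]=14
(0, 3): arr[0]=15 > arr[3]=14
(0, 4): arr[0]=15 > arr[4]=14
(0, 5): arr[0]=15 > arr[5]=14

Total inversions: 5

The array has 5 inversion(s): (0,1), (0,2), (0,3), (0,4), (0,5). Each pair (i,j) satisfies i < j and arr[i] > arr[j].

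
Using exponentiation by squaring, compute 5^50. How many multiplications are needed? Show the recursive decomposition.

Computing 5^50 by squaring (build up from 5^1; each line after the first costs one multiplication):

5^1 = 5
5^2 = (5^1)^2 = 5^2 = 25
5^3 = 5 * 5^2 = 5 * 25 = 125
5^6 = (5^3)^2 = 125^2 = 15625
5^12 = (5^6)^2 = 15625^2 = 244140625
5^24 = (5^12)^2 = 244140625^2 = 59604644775390625
5^25 = 5 * 5^24 = 5 * 59604644775390625 = 298023223876953125
5^50 = (5^25)^2 = 298023223876953125^2 = 88817841970012523233890533447265625

Result: 88817841970012523233890533447265625
Multiplications needed: 7 (7 lines after 5^1)

5^50 = 88817841970012523233890533447265625. Using exponentiation by squaring, this requires 7 multiplications. The key idea: if the exponent is even, square the half-power; if odd, multiply by the base once.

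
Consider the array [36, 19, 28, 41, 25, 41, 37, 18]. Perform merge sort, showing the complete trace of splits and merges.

Merge sort trace:

Split: [36, 19, 28, 41, 25, 41, 37, 18] -> [36, 19, 28, 41] and [25, 41, 37, 18]
  Split: [36, 19, 28, 41] -> [36, 19] and [28, 41]
    Split: [36, 19] -> [36] and [19]
    Merge: [36] + [19] -> [19, 36]
    Split: [28, 41] -> [28] and [41]
    Merge: [28] + [41] -> [28, 41]
  Merge: [19, 36] + [28, 41] -> [19, 28, 36, 41]
  Split: [25, 41, 37, 18] -> [25, 41] and [37, 18]
    Split: [25, 41] -> [25] and [41]
    Merge: [25] + [41] -> [25, 41]
    Split: [37, 18] -> [37] and [18]
    Merge: [37] + [18] -> [18, 37]
  Merge: [25, 41] + [18, 37] -> [18, 25, 37, 41]
Merge: [19, 28, 36, 41] + [18, 25, 37, 41] -> [18, 19, 25, 28, 36, 37, 41, 41]

Final sorted array: [18, 19, 25, 28, 36, 37, 41, 41]

The merge sort proceeds by recursively splitting the array and merging sorted halves.
After all merges, the sorted array is [18, 19, 25, 28, 36, 37, 41, 41].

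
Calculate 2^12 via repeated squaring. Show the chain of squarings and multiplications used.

Computing 2^12 by squaring (build up from 2^1; each line after the first costs one multiplication):

2^1 = 2
2^2 = (2^1)^2 = 2^2 = 4
2^3 = 2 * 2^2 = 2 * 4 = 8
2^6 = (2^3)^2 = 8^2 = 64
2^12 = (2^6)^2 = 64^2 = 4096

Result: 4096
Multiplications needed: 4 (4 lines after 2^1)

2^12 = 4096. Using exponentiation by squaring, this requires 4 multiplications. The key idea: if the exponent is even, square the half-power; if odd, multiply by the base once.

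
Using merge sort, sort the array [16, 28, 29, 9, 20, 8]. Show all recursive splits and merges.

Merge sort trace:

Split: [16, 28, 29, 9, 20, 8] -> [16, 28, 29] and [9, 20, 8]
  Split: [16, 28, 29] -> [16] and [28, 29]
    Split: [28, 29] -> [28] and [29]
    Merge: [28] + [29] -> [28, 29]
  Merge: [16] + [28, 29] -> [16, 28, 29]
  Split: [9, 20, 8] -> [9] and [20, 8]
    Split: [20, 8] -> [20] and [8]
    Merge: [20] + [8] -> [8, 20]
  Merge: [9] + [8, 20] -> [8, 9, 20]
Merge: [16, 28, 29] + [8, 9, 20] -> [8, 9, 16, 20, 28, 29]

Final sorted array: [8, 9, 16, 20, 28, 29]

The merge sort proceeds by recursively splitting the array and merging sorted halves.
After all merges, the sorted array is [8, 9, 16, 20, 28, 29].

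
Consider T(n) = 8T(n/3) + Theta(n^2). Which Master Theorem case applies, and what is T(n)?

Master Theorem for T(n) = 8T(n/3) + O(n^2):

a = 8, b = 3, c = 2
log_b(a) = log_3(8) = 1.8928

Case 3: c = 2 > log_3(8) = 1.8928
T(n) = O(n^2) = O(n^2)

For T(n) = 8T(n/3) + O(n^2): log_3(8) = 1.8928. This is Case 3 of the Master Theorem (c > log_b(a), work dominated by root), giving O(n^2).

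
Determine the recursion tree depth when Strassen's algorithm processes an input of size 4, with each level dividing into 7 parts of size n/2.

For divide and conquer with division factor 2:

Problem sizes at each level:
Level 0: 4
Level 1: 2
Level 2: 1

The root is level 0 and the size-1 base case is level 2 (the tree spans levels 0 through 2, i.e. 3 levels counting the root), so the depth is the number of divisions: log_2(4) = 2

The recursion tree depth is log_2(4) = 2. At each level, the problem size is divided by 2, so it takes 2 divisions to reduce to a base case of size 1. The algorithm makes 7 recursive calls at each level.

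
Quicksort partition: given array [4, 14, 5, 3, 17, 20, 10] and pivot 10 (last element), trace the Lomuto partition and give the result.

Lomuto partition with pivot = 10:

Initial array: [4, 14, 5, 3, 17, 20, 10]

arr[0]=4 <= 10: swap with position 0, array becomes [4, 14, 5, 3, 17, 20, 10]
arr[1]=14 > 10: no swap
arr[2]=5 <= 10: swap with position 1, array becomes [4, 5, 14, 3, 17, 20, 10]
arr[3]=3 <= 10: swap with position 2, array becomes [4, 5, 3, 14, 17, 20, 10]
arr[4]=17 > 10: no swap
arr[5]=20 > 10: no swap

Place pivot at position 3: [4, 5, 3, 10, 17, 20, 14]
Pivot position: 3

After partitioning with pivot 10, the array becomes [4, 5, 3, 10, 17, 20, 14]. The pivot is placed at index 3. All elements to the left of the pivot are <= 10, and all elements to the right are > 10.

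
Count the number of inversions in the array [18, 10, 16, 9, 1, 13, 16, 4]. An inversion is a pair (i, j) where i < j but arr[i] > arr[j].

Finding inversions in [18, 10, 16, 9, 1, 13, 16, 4]:

(0, 1): arr[0]=18 > arr[1]=10
(0, 2): arr[0]=18 > arr[2]=16
(0, 3): arr[0]=18 > arr[3]=9
(0, 4): arr[0]=18 > arr[4]=1
(0, 5): arr[0]=18 > arr[5]=13
(0, 6): arr[0]=18 > arr[6]=16
(0, 7): arr[0]=18 > arr[7]=4
(1, 3): arr[1]=10 > arr[3]=9
(1, 4): arr[1]=10 > arr[4]=1
(1, 7): arr[1]=10 > arr[7]=4
(2, 3): arr[2]=16 > arr[3]=9
(2, 4): arr[2]=16 > arr[4]=1
(2, 5): arr[2]=16 > arr[5]=13
(2, 7): arr[2]=16 > arr[7]=4
(3, 4): arr[3]=9 > arr[4]=1
(3, 7): arr[3]=9 > arr[7]=4
(5, 7): arr[5]=13 > arr[7]=4
(6, 7): arr[6]=16 > arr[7]=4

Total inversions: 18

The array has 18 inversion(s): (0,1), (0,2), (0,3), (0,4), (0,5), (0,6), (0,7), (1,3), (1,4), (1,7), (2,3), (2,4), (2,5), (2,7), (3,4), (3,7), (5,7), (6,7). Each pair (i,j) satisfies i < j and arr[i] > arr[j].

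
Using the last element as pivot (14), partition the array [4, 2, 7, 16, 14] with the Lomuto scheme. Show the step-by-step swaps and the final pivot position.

Lomuto partition with pivot = 14:

Initial array: [4, 2, 7, 16, 14]

arr[0]=4 <= 14: swap with position 0, array becomes [4, 2, 7, 16, 14]
arr[1]=2 <= 14: swap with position 1, array becomes [4, 2, 7, 16, 14]
arr[2]=7 <= 14: swap with position 2, array becomes [4, 2, 7, 16, 14]
arr[3]=16 > 14: no swap

Place pivot at position 3: [4, 2, 7, 14, 16]
Pivot position: 3

After partitioning with pivot 14, the array becomes [4, 2, 7, 14, 16]. The pivot is placed at index 3. All elements to the left of the pivot are <= 14, and all elements to the right are > 14.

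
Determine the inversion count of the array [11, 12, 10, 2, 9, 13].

Finding inversions in [11, 12, 10, 2, 9, 13]:

(0, 2): arr[0]=11 > arr[2]=10
(0, 3): arr[0]=11 > arr[3]=2
(0, 4): arr[0]=11 > arr[4]=9
(1, 2): arr[1]=12 > arr[2]=10
(1, 3): arr[1]=12 > arr[3]=2
(1, 4): arr[1]=12 > arr[4]=9
(2, 3): arr[2]=10 > arr[3]=2
(2, 4): arr[2]=10 > arr[4]=9

Total inversions: 8

The array has 8 inversion(s): (0,2), (0,3), (0,4), (1,2), (1,3), (1,4), (2,3), (2,4). Each pair (i,j) satisfies i < j and arr[i] > arr[j].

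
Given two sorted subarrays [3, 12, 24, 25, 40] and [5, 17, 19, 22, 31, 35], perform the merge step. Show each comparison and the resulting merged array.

Merging process:

Compare 3 vs 5: take 3 from left. Merged: [3]
Compare 12 vs 5: take 5 from right. Merged: [3, 5]
Compare 12 vs 17: take 12 from left. Merged: [3, 5, 12]
Compare 24 vs 17: take 17 from right. Merged: [3, 5, 12, 17]
Compare 24 vs 19: take 19 from right. Merged: [3, 5, 12, 17, 19]
Compare 24 vs 22: take 22 from right. Merged: [3, 5, 12, 17, 19, 22]
Compare 24 vs 31: take 24 from left. Merged: [3, 5, 12, 17, 19, 22, 24]
Compare 25 vs 31: take 25 from left. Merged: [3, 5, 12, 17, 19, 22, 24, 25]
Compare 40 vs 31: take 31 from right. Merged: [3, 5, 12, 17, 19, 22, 24, 25, 31]
Compare 40 vs 35: take 35 from right. Merged: [3, 5, 12, 17, 19, 22, 24, 25, 31, 35]
Append remaining from left: [40]. Merged: [3, 5, 12, 17, 19, 22, 24, 25, 31, 35, 40]

Final merged array: [3, 5, 12, 17, 19, 22, 24, 25, 31, 35, 40]
Total comparisons: 10

The merged array is [3, 5, 12, 17, 19, 22, 24, 25, 31, 35, 40], requiring 10 comparisons. The merge step runs in O(n) time where n is the total number of elements.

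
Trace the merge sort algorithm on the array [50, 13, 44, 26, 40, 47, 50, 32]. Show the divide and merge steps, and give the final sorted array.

Merge sort trace:

Split: [50, 13, 44, 26, 40, 47, 50, 32] -> [50, 13, 44, 26] and [40, 47, 50, 32]
  Split: [50, 13, 44, 26] -> [50, 13] and [44, 26]
    Split: [50, 13] -> [50] and [13]
    Merge: [50] + [13] -> [13, 50]
    Split: [44, 26] -> [44] and [26]
    Merge: [44] + [26] -> [26, 44]
  Merge: [13, 50] + [26, 44] -> [13, 26, 44, 50]
  Split: [40, 47, 50, 32] -> [40, 47] and [50, 32]
    Split: [40, 47] -> [40] and [47]
    Merge: [40] + [47] -> [40, 47]
    Split: [50, 32] -> [50] and [32]
    Merge: [50] + [32] -> [32, 50]
  Merge: [40, 47] + [32, 50] -> [32, 40, 47, 50]
Merge: [13, 26, 44, 50] + [32, 40, 47, 50] -> [13, 26, 32, 40, 44, 47, 50, 50]

Final sorted array: [13, 26, 32, 40, 44, 47, 50, 50]

The merge sort proceeds by recursively splitting the array and merging sorted halves.
After all merges, the sorted array is [13, 26, 32, 40, 44, 47, 50, 50].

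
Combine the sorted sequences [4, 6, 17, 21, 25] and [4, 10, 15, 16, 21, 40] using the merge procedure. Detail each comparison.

Merging process:

Compare 4 vs 4: take 4 from left. Merged: [4]
Compare 6 vs 4: take 4 from right. Merged: [4, 4]
Compare 6 vs 10: take 6 from left. Merged: [4, 4, 6]
Compare 17 vs 10: take 10 from right. Merged: [4, 4, 6, 10]
Compare 17 vs 15: take 15 from right. Merged: [4, 4, 6, 10, 15]
Compare 17 vs 16: take 16 from right. Merged: [4, 4, 6, 10, 15, 16]
Compare 17 vs 21: take 17 from left. Merged: [4, 4, 6, 10, 15, 16, 17]
Compare 21 vs 21: take 21 from left. Merged: [4, 4, 6, 10, 15, 16, 17, 21]
Compare 25 vs 21: take 21 from right. Merged: [4, 4, 6, 10, 15, 16, 17, 21, 21]
Compare 25 vs 40: take 25 from left. Merged: [4, 4, 6, 10, 15, 16, 17, 21, 21, 25]
Append remaining from right: [40]. Merged: [4, 4, 6, 10, 15, 16, 17, 21, 21, 25, 40]

Final merged array: [4, 4, 6, 10, 15, 16, 17, 21, 21, 25, 40]
Total comparisons: 10

The merged array is [4, 4, 6, 10, 15, 16, 17, 21, 21, 25, 40], requiring 10 comparisons. The merge step runs in O(n) time where n is the total number of elements.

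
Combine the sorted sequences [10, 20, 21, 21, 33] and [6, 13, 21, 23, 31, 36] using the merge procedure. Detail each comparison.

Merging process:

Compare 10 vs 6: take 6 from right. Merged: [6]
Compare 10 vs 13: take 10 from left. Merged: [6, 10]
Compare 20 vs 13: take 13 from right. Merged: [6, 10, 13]
Compare 20 vs 21: take 20 from left. Merged: [6, 10, 13, 20]
Compare 21 vs 21: take 21 from left. Merged: [6, 10, 13, 20, 21]
Compare 21 vs 21: take 21 from left. Merged: [6, 10, 13, 20, 21, 21]
Compare 33 vs 21: take 21 from right. Merged: [6, 10, 13, 20, 21, 21, 21]
Compare 33 vs 23: take 23 from right. Merged: [6, 10, 13, 20, 21, 21, 21, 23]
Compare 33 vs 31: take 31 from right. Merged: [6, 10, 13, 20, 21, 21, 21, 23, 31]
Compare 33 vs 36: take 33 from left. Merged: [6, 10, 13, 20, 21, 21, 21, 23, 31, 33]
Append remaining from right: [36]. Merged: [6, 10, 13, 20, 21, 21, 21, 23, 31, 33, 36]

Final merged array: [6, 10, 13, 20, 21, 21, 21, 23, 31, 33, 36]
Total comparisons: 10

The merged array is [6, 10, 13, 20, 21, 21, 21, 23, 31, 33, 36], requiring 10 comparisons. The merge step runs in O(n) time where n is the total number of elements.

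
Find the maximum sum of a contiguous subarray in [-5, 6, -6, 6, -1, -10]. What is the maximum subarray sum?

Using Kadane's algorithm on [-5, 6, -6, 6, -1, -10]:

Scanning through the array:
Position 1 (value 6): max_ending_here = 6, max_so_far = 6
Position 2 (value -6): max_ending_here = 0, max_so_far = 6
Position 3 (value 6): max_ending_here = 6, max_so_far = 6
Position 4 (value -1): max_ending_here = 5, max_so_far = 6
Position 5 (value -10): max_ending_here = -5, max_so_far = 6

Maximum subarray: [6]
Maximum sum: 6

The maximum subarray is [6] with sum 6. This subarray runs from index 1 to index 1.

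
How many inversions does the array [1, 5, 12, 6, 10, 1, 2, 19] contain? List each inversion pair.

Finding inversions in [1, 5, 12, 6, 10, 1, 2, 19]:

(1, 5): arr[1]=5 > arr[5]=1
(1, 6): arr[1]=5 > arr[6]=2
(2, 3): arr[2]=12 > arr[3]=6
(2, 4): arr[2]=12 > arr[4]=10
(2, 5): arr[2]=12 > arr[5]=1
(2, 6): arr[2]=12 > arr[6]=2
(3, 5): arr[3]=6 > arr[5]=1
(3, 6): arr[3]=6 > arr[6]=2
(4, 5): arr[4]=10 > arr[5]=1
(4, 6): arr[4]=10 > arr[6]=2

Total inversions: 10

The array has 10 inversion(s): (1,5), (1,6), (2,3), (2,4), (2,5), (2,6), (3,5), (3,6), (4,5), (4,6). Each pair (i,j) satisfies i < j and arr[i] > arr[j].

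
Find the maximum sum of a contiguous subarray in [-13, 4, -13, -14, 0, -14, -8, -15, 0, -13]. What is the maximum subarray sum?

Using Kadane's algorithm on [-13, 4, -13, -14, 0, -14, -8, -15, 0, -13]:

Scanning through the array:
Position 1 (value 4): max_ending_here = 4, max_so_far = 4
Position 2 (value -13): max_ending_here = -9, max_so_far = 4
Position 3 (value -14): max_ending_here = -14, max_so_far = 4
Position 4 (value 0): max_ending_here = 0, max_so_far = 4
Position 5 (value -14): max_ending_here = -14, max_so_far = 4
Position 6 (value -8): max_ending_here = -8, max_so_far = 4
Position 7 (value -15): max_ending_here = -15, max_so_far = 4
Position 8 (value 0): max_ending_here = 0, max_so_far = 4
Position 9 (value -13): max_ending_here = -13, max_so_far = 4

Maximum subarray: [4]
Maximum sum: 4

The maximum subarray is [4] with sum 4. This subarray runs from index 1 to index 1.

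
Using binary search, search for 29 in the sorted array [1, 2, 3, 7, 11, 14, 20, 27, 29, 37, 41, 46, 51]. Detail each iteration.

Binary search for 29 in [1, 2, 3, 7, 11, 14, 20, 27, 29, 37, 41, 46, 51]:

lo=0, hi=12, mid=6, arr[mid]=20 -> 20 < 29, search right half
lo=7, hi=12, mid=9, arr[mid]=37 -> 37 > 29, search left half
lo=7, hi=8, mid=7, arr[mid]=27 -> 27 < 29, search right half
lo=8, hi=8, mid=8, arr[mid]=29 -> Found target at index 8!

Binary search finds 29 at index 8 after 4 comparisons. The search repeatedly halves the search space by comparing with the middle element.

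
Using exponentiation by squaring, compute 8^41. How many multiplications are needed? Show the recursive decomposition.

Computing 8^41 by squaring (build up from 8^1; each line after the first costs one multiplication):

8^1 = 8
8^2 = (8^1)^2 = 8^2 = 64
8^4 = (8^2)^2 = 64^2 = 4096
8^5 = 8 * 8^4 = 8 * 4096 = 32768
8^10 = (8^5)^2 = 32768^2 = 1073741824
8^20 = (8^10)^2 = 1073741824^2 = 1152921504606846976
8^40 = (8^20)^2 = 1152921504606846976^2 = 1329227995784915872903807060280344576
8^41 = 8 * 8^40 = 8 * 1329227995784915872903807060280344576 = 10633823966279326983230456482242756608

Result: 10633823966279326983230456482242756608
Multiplications needed: 7 (7 lines after 8^1)

8^41 = 10633823966279326983230456482242756608. Using exponentiation by squaring, this requires 7 multiplications. The key idea: if the exponent is even, square the half-power; if odd, multiply by the base once.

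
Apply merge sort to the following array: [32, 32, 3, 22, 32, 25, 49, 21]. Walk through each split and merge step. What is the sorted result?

Merge sort trace:

Split: [32, 32, 3, 22, 32, 25, 49, 21] -> [32, 32, 3, 22] and [32, 25, 49, 21]
  Split: [32, 32, 3, 22] -> [32, 32] and [3, 22]
    Split: [32, 32] -> [32] and [32]
    Merge: [32] + [32] -> [32, 32]
    Split: [3, 22] -> [3] and [22]
    Merge: [3] + [22] -> [3, 22]
  Merge: [32, 32] + [3, 22] -> [3, 22, 32, 32]
  Split: [32, 25, 49, 21] -> [32, 25] and [49, 21]
    Split: [32, 25] -> [32] and [25]
    Merge: [32] + [25] -> [25, 32]
    Split: [49, 21] -> [49] and [21]
    Merge: [49] + [21] -> [21, 49]
  Merge: [25, 32] + [21, 49] -> [21, 25, 32, 49]
Merge: [3, 22, 32, 32] + [21, 25, 32, 49] -> [3, 21, 22, 25, 32, 32, 32, 49]

Final sorted array: [3, 21, 22, 25, 32, 32, 32, 49]

The merge sort proceeds by recursively splitting the array and merging sorted halves.
After all merges, the sorted array is [3, 21, 22, 25, 32, 32, 32, 49].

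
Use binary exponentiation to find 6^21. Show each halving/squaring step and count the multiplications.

Computing 6^21 by squaring (build up from 6^1; each line after the first costs one multiplication):

6^1 = 6
6^2 = (6^1)^2 = 6^2 = 36
6^4 = (6^2)^2 = 36^2 = 1296
6^5 = 6 * 6^4 = 6 * 1296 = 7776
6^10 = (6^5)^2 = 7776^2 = 60466176
6^20 = (6^10)^2 = 60466176^2 = 3656158440062976
6^21 = 6 * 6^20 = 6 * 3656158440062976 = 21936950640377856

Result: 21936950640377856
Multiplications needed: 6 (6 lines after 6^1)

6^21 = 21936950640377856. Using exponentiation by squaring, this requires 6 multiplications. The key idea: if the exponent is even, square the half-power; if odd, multiply by the base once.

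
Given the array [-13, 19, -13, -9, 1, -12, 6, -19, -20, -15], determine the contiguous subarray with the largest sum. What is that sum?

Using Kadane's algorithm on [-13, 19, -13, -9, 1, -12, 6, -19, -20, -15]:

Scanning through the array:
Position 1 (value 19): max_ending_here = 19, max_so_far = 19
Position 2 (value -13): max_ending_here = 6, max_so_far = 19
Position 3 (value -9): max_ending_here = -3, max_so_far = 19
Position 4 (value 1): max_ending_here = 1, max_so_far = 19
Position 5 (value -12): max_ending_here = -11, max_so_far = 19
Position 6 (value 6): max_ending_here = 6, max_so_far = 19
Position 7 (value -19): max_ending_here = -13, max_so_far = 19
Position 8 (value -20): max_ending_here = -20, max_so_far = 19
Position 9 (value -15): max_ending_here = -15, max_so_far = 19

Maximum subarray: [19]
Maximum sum: 19

The maximum subarray is [19] with sum 19. This subarray runs from index 1 to index 1.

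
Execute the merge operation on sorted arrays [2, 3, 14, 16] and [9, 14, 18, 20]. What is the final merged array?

Merging process:

Compare 2 vs 9: take 2 from left. Merged: [2]
Compare 3 vs 9: take 3 from left. Merged: [2, 3]
Compare 14 vs 9: take 9 from right. Merged: [2, 3, 9]
Compare 14 vs 14: take 14 from left. Merged: [2, 3, 9, 14]
Compare 16 vs 14: take 14 from right. Merged: [2, 3, 9, 14, 14]
Compare 16 vs 18: take 16 from left. Merged: [2, 3, 9, 14, 14, 16]
Append remaining from right: [18, 20]. Merged: [2, 3, 9, 14, 14, 16, 18, 20]

Final merged array: [2, 3, 9, 14, 14, 16, 18, 20]
Total comparisons: 6

The merged array is [2, 3, 9, 14, 14, 16, 18, 20], requiring 6 comparisons. The merge step runs in O(n) time where n is the total number of elements.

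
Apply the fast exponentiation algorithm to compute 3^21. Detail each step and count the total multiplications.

Computing 3^21 by squaring (build up from 3^1; each line after the first costs one multiplication):

3^1 = 3
3^2 = (3^1)^2 = 3^2 = 9
3^4 = (3^2)^2 = 9^2 = 81
3^5 = 3 * 3^4 = 3 * 81 = 243
3^10 = (3^5)^2 = 243^2 = 59049
3^20 = (3^10)^2 = 59049^2 = 3486784401
3^21 = 3 * 3^20 = 3 * 3486784401 = 10460353203

Result: 10460353203
Multiplications needed: 6 (6 lines after 3^1)

3^21 = 10460353203. Using exponentiation by squaring, this requires 6 multiplications. The key idea: if the exponent is even, square the half-power; if odd, multiply by the base once.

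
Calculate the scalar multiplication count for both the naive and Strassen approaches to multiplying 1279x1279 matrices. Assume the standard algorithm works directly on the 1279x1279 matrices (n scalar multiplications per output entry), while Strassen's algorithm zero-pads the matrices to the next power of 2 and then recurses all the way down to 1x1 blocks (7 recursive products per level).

Matrix multiplication for 1279x1279 matrices:

Strassen's algorithm requires power-of-2 dimensions. Pad 1279x1279 to 2048x2048 (next power of 2).

Standard algorithm: 1279^3 = 2092240639 multiplications
Strassen's algorithm: 7^(log2(2048)) = 7^11 = 1977326743 multiplications
Savings: 2092240639 - 1977326743 = 114913896 multiplications

Standard: 2092240639 multiplications (1279^3). Strassen: 1977326743 multiplications (7^11, after padding to 2048x2048). Strassen reduces 8 recursive multiplications to 7 at each level.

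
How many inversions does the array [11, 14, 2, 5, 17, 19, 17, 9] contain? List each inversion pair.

Finding inversions in [11, 14, 2, 5, 17, 19, 17, 9]:

(0, 2): arr[0]=11 > arr[2]=2
(0, 3): arr[0]=11 > arr[3]=5
(0, 7): arr[0]=11 > arr[7]=9
(1, 2): arr[1]=14 > arr[2]=2
(1, 3): arr[1]=14 > arr[3]=5
(1, 7): arr[1]=14 > arr[7]=9
(4, 7): arr[4]=17 > arr[7]=9
(5, 6): arr[5]=19 > arr[6]=17
(5, 7): arr[5]=19 > arr[7]=9
(6, 7): arr[6]=17 > arr[7]=9

Total inversions: 10

The array has 10 inversion(s): (0,2), (0,3), (0,7), (1,2), (1,3), (1,7), (4,7), (5,6), (5,7), (6,7). Each pair (i,j) satisfies i < j and arr[i] > arr[j].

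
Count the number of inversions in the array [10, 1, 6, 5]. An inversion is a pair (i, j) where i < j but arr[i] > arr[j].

Finding inversions in [10, 1, 6, 5]:

(0, 1): arr[0]=10 > arr[1]=1
(0, 2): arr[0]=10 > arr[2]=6
(0, 3): arr[0]=10 > arr[3]=5
(2, 3): arr[2]=6 > arr[3]=5

Total inversions: 4

The array has 4 inversion(s): (0,1), (0,2), (0,3), (2,3). Each pair (i,j) satisfies i < j and arr[i] > arr[j].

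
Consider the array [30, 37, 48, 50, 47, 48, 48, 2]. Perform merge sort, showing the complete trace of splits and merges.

Merge sort trace:

Split: [30, 37, 48, 50, 47, 48, 48, 2] -> [30, 37, 48, 50] and [47, 48, 48, 2]
  Split: [30, 37, 48, 50] -> [30, 37] and [48, 50]
    Split: [30, 37] -> [30] and [37]
    Merge: [30] + [37] -> [30, 37]
    Split: [48, 50] -> [48] and [50]
    Merge: [48] + [50] -> [48, 50]
  Merge: [30, 37] + [48, 50] -> [30, 37, 48, 50]
  Split: [47, 48, 48, 2] -> [47, 48] and [48, 2]
    Split: [47, 48] -> [47] and [48]
    Merge: [47] + [48] -> [47, 48]
    Split: [48, 2] -> [48] and [2]
    Merge: [48] + [2] -> [2, 48]
  Merge: [47, 48] + [2, 48] -> [2, 47, 48, 48]
Merge: [30, 37, 48, 50] + [2, 47, 48, 48] -> [2, 30, 37, 47, 48, 48, 48, 50]

Final sorted array: [2, 30, 37, 47, 48, 48, 48, 50]

The merge sort proceeds by recursively splitting the array and merging sorted halves.
After all merges, the sorted array is [2, 30, 37, 47, 48, 48, 48, 50].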